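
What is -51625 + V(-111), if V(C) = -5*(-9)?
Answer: -51580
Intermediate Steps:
V(C) = 45
-51625 + V(-111) = -51625 + 45 = -51580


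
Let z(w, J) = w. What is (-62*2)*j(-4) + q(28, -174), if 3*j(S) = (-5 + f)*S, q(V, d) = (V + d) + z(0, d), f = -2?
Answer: -3910/3 ≈ -1303.3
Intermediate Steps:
q(V, d) = V + d (q(V, d) = (V + d) + 0 = V + d)
j(S) = -7*S/3 (j(S) = ((-5 - 2)*S)/3 = (-7*S)/3 = -7*S/3)
(-62*2)*j(-4) + q(28, -174) = (-62*2)*(-7/3*(-4)) + (28 - 174) = -124*28/3 - 146 = -3472/3 - 146 = -3910/3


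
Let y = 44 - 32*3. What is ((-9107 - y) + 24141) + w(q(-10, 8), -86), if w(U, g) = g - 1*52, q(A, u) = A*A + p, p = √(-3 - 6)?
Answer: 14948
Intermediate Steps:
p = 3*I (p = √(-9) = 3*I ≈ 3.0*I)
q(A, u) = A² + 3*I (q(A, u) = A*A + 3*I = A² + 3*I)
y = -52 (y = 44 - 96 = -52)
w(U, g) = -52 + g (w(U, g) = g - 52 = -52 + g)
((-9107 - y) + 24141) + w(q(-10, 8), -86) = ((-9107 - 1*(-52)) + 24141) + (-52 - 86) = ((-9107 + 52) + 24141) - 138 = (-9055 + 24141) - 138 = 15086 - 138 = 14948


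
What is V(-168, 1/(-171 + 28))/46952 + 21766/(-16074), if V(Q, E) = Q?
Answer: -64041104/47169153 ≈ -1.3577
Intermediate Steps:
V(-168, 1/(-171 + 28))/46952 + 21766/(-16074) = -168/46952 + 21766/(-16074) = -168*1/46952 + 21766*(-1/16074) = -21/5869 - 10883/8037 = -64041104/47169153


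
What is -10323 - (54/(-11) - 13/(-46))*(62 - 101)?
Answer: -5314737/506 ≈ -10503.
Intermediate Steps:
-10323 - (54/(-11) - 13/(-46))*(62 - 101) = -10323 - (54*(-1/11) - 13*(-1/46))*(-39) = -10323 - (-54/11 + 13/46)*(-39) = -10323 - (-2341)*(-39)/506 = -10323 - 1*91299/506 = -10323 - 91299/506 = -5314737/506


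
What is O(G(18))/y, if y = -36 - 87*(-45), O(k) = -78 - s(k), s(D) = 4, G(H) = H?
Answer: -82/3879 ≈ -0.021139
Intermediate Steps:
O(k) = -82 (O(k) = -78 - 1*4 = -78 - 4 = -82)
y = 3879 (y = -36 + 3915 = 3879)
O(G(18))/y = -82/3879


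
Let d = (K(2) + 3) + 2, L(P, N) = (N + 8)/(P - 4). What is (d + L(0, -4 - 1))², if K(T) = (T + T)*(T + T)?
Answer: 6561/16 ≈ 410.06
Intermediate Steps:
L(P, N) = (8 + N)/(-4 + P)
K(T) = 4*T² (K(T) = (2*T)*(2*T) = 4*T²)
d = 21 (d = (4*2² + 3) + 2 = (4*4 + 3) + 2 = (16 + 3) + 2 = 19 + 2 = 21)
(d + L(0, -4 - 1))² = (21 + (8 + (-4 - 1))/(-4 + 0))² = (21 + (8 - 5)/(-4))² = (21 - ¼*3)² = (21 - ¾)² = (81/4)² = 6561/16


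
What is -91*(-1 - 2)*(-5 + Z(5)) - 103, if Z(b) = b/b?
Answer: -1195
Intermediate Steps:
Z(b) = 1
-91*(-1 - 2)*(-5 + Z(5)) - 103 = -91*(-1 - 2)*(-5 + 1) - 103 = -(-273)*(-4) - 103 = -91*12 - 103 = -1092 - 103 = -1195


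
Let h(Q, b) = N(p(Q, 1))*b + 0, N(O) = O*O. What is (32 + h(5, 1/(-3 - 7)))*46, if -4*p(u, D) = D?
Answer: 117737/80 ≈ 1471.7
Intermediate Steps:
p(u, D) = -D/4
N(O) = O²
h(Q, b) = b/16 (h(Q, b) = (-¼*1)²*b + 0 = (-¼)²*b + 0 = b/16 + 0 = b/16)
(32 + h(5, 1/(-3 - 7)))*46 = (32 + 1/(16*(-3 - 7)))*46 = (32 + (1/16)/(-10))*46 = (32 + (1/16)*(-⅒))*46 = (32 - 1/160)*46 = (5119/160)*46 = 117737/80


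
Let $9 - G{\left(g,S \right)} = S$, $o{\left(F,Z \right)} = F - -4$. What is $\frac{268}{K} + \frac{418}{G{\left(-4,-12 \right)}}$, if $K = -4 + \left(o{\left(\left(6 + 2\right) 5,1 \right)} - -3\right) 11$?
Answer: $\frac{73354}{3591} \approx 20.427$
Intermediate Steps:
$o{\left(F,Z \right)} = 4 + F$ ($o{\left(F,Z \right)} = F + 4 = 4 + F$)
$G{\left(g,S \right)} = 9 - S$
$K = 513$ ($K = -4 + \left(\left(4 + \left(6 + 2\right) 5\right) - -3\right) 11 = -4 + \left(\left(4 + 8 \cdot 5\right) + 3\right) 11 = -4 + \left(\left(4 + 40\right) + 3\right) 11 = -4 + \left(44 + 3\right) 11 = -4 + 47 \cdot 11 = -4 + 517 = 513$)
$\frac{268}{K} + \frac{418}{G{\left(-4,-12 \right)}} = \frac{268}{513} + \frac{418}{9 - -12} = 268 \cdot \frac{1}{513} + \frac{418}{9 + 12} = \frac{268}{513} + \frac{418}{21} = \frac{73354}{3591}$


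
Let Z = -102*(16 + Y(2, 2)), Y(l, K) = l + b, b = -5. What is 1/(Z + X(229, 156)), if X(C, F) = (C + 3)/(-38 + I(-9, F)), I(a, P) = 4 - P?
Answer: -95/126086 ≈ -0.00075345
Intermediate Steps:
Y(l, K) = -5 + l (Y(l, K) = l - 5 = -5 + l)
Z = -1326 (Z = -102*(16 + (-5 + 2)) = -102*(16 - 3) = -102*13 = -1326)
X(C, F) = (3 + C)/(-34 - F) (X(C, F) = (C + 3)/(-38 + (4 - F)) = (3 + C)/(-34 - F))
1/(Z + X(229, 156)) = 1/(-1326 + (-3 - 1*229)/(34 + 156)) = 1/(-1326 + (-3 - 229)/190) = 1/(-1326 + (1/190)*(-232)) = 1/(-1326 - 116/95) = 1/(-126086/95) = -95/126086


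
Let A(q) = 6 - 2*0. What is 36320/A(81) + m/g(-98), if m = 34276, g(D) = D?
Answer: 838426/147 ≈ 5703.6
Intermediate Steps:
A(q) = 6 (A(q) = 6 + 0 = 6)
36320/A(81) + m/g(-98) = 36320/6 + 34276/(-98) = 36320*(⅙) + 34276*(-1/98) = 18160/3 - 17138/49 = 838426/147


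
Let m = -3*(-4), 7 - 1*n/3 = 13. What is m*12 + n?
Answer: 126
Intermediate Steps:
n = -18 (n = 21 - 3*13 = 21 - 39 = -18)
m = 12
m*12 + n = 12*12 - 18 = 144 - 18 = 126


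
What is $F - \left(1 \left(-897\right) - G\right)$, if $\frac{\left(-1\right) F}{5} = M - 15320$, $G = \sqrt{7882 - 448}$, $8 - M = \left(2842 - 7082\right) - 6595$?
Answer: $23282 + 3 \sqrt{826} \approx 23368.0$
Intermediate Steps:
$M = 10843$ ($M = 8 - \left(\left(2842 - 7082\right) - 6595\right) = 8 - \left(-4240 - 6595\right) = 8 - -10835 = 8 + 10835 = 10843$)
$G = 3 \sqrt{826}$ ($G = \sqrt{7434} = 3 \sqrt{826} \approx 86.221$)
$F = 22385$ ($F = - 5 \left(10843 - 15320\right) = \left(-5\right) \left(-4477\right) = 22385$)
$F - \left(1 \left(-897\right) - G\right) = 22385 - \left(1 \left(-897\right) - 3 \sqrt{826}\right) = 22385 - \left(-897 - 3 \sqrt{826}\right) = 22385 + \left(897 + 3 \sqrt{826}\right) = 23282 + 3 \sqrt{826}$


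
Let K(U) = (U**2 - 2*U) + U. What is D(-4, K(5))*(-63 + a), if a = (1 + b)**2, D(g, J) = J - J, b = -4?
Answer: 0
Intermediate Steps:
K(U) = U**2 - U
D(g, J) = 0
a = 9 (a = (1 - 4)**2 = (-3)**2 = 9)
D(-4, K(5))*(-63 + a) = 0*(-63 + 9) = 0*(-54) = 0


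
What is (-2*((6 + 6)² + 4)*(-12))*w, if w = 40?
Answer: 142080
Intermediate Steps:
(-2*((6 + 6)² + 4)*(-12))*w = (-2*((6 + 6)² + 4)*(-12))*40 = (-2*(12² + 4)*(-12))*40 = (-2*(144 + 4)*(-12))*40 = (-2*148*(-12))*40 = -296*(-12)*40 = 3552*40 = 142080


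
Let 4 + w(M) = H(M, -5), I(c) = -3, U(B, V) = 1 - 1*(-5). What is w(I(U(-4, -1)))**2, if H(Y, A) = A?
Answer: 81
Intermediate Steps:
U(B, V) = 6 (U(B, V) = 1 + 5 = 6)
w(M) = -9 (w(M) = -4 - 5 = -9)
w(I(U(-4, -1)))**2 = (-9)**2 = 81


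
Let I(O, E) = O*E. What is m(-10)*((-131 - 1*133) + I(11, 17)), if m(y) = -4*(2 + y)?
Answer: -2464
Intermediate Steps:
m(y) = -8 - 4*y
I(O, E) = E*O
m(-10)*((-131 - 1*133) + I(11, 17)) = (-8 - 4*(-10))*((-131 - 1*133) + 17*11) = (-8 + 40)*((-131 - 133) + 187) = 32*(-264 + 187) = 32*(-77) = -2464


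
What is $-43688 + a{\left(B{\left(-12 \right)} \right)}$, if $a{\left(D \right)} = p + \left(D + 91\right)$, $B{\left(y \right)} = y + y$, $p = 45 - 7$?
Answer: $-43583$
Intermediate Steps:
$p = 38$
$B{\left(y \right)} = 2 y$
$a{\left(D \right)} = 129 + D$ ($a{\left(D \right)} = 38 + \left(D + 91\right) = 38 + \left(91 + D\right) = 129 + D$)
$-43688 + a{\left(B{\left(-12 \right)} \right)} = -43688 + \left(129 + 2 \left(-12\right)\right) = -43688 + \left(129 - 24\right) = -43688 + 105 = -43583$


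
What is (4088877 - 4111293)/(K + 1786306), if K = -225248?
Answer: -11208/780529 ≈ -0.014359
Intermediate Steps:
(4088877 - 4111293)/(K + 1786306) = (4088877 - 4111293)/(-225248 + 1786306) = -22416/1561058 = -22416*1/1561058 = -11208/780529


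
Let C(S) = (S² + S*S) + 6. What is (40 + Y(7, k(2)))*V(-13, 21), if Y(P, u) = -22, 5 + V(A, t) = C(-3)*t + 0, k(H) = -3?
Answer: 8982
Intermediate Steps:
C(S) = 6 + 2*S² (C(S) = (S² + S²) + 6 = 2*S² + 6 = 6 + 2*S²)
V(A, t) = -5 + 24*t (V(A, t) = -5 + ((6 + 2*(-3)²)*t + 0) = -5 + ((6 + 2*9)*t + 0) = -5 + ((6 + 18)*t + 0) = -5 + (24*t + 0) = -5 + 24*t)
(40 + Y(7, k(2)))*V(-13, 21) = (40 - 22)*(-5 + 24*21) = 18*(-5 + 504) = 18*499 = 8982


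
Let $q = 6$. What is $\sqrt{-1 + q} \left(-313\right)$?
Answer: $- 313 \sqrt{5} \approx -699.89$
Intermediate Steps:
$\sqrt{-1 + q} \left(-313\right) = \sqrt{-1 + 6} \left(-313\right) = \sqrt{5} \left(-313\right) = - 313 \sqrt{5}$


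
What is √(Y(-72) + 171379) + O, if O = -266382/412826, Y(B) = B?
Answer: -133191/206413 + √171307 ≈ 413.25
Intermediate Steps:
O = -133191/206413 (O = -266382*1/412826 = -133191/206413 ≈ -0.64526)
√(Y(-72) + 171379) + O = √(-72 + 171379) - 133191/206413 = √171307 - 133191/206413 = -133191/206413 + √171307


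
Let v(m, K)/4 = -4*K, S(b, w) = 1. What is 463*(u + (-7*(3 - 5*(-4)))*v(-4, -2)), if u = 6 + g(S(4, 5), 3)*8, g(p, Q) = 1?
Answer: -2378894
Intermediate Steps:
v(m, K) = -16*K (v(m, K) = 4*(-4*K) = -16*K)
u = 14 (u = 6 + 1*8 = 6 + 8 = 14)
463*(u + (-7*(3 - 5*(-4)))*v(-4, -2)) = 463*(14 + (-7*(3 - 5*(-4)))*(-16*(-2))) = 463*(14 - 7*(3 + 20)*32) = 463*(14 - 7*23*32) = 463*(14 - 161*32) = 463*(14 - 5152) = 463*(-5138) = -2378894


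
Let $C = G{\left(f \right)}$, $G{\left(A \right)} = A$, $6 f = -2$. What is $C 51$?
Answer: $-17$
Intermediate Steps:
$f = - \frac{1}{3}$ ($f = \frac{1}{6} \left(-2\right) = - \frac{1}{3} \approx -0.33333$)
$C = - \frac{1}{3} \approx -0.33333$
$C 51 = \left(- \frac{1}{3}\right) 51 = -17$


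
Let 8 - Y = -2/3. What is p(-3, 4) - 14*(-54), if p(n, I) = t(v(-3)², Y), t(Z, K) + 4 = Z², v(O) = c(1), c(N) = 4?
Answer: 1008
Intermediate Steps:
v(O) = 4
Y = 26/3 (Y = 8 - (-2)/3 = 8 - 1*(-⅔) = 8 + ⅔ = 26/3 ≈ 8.6667)
t(Z, K) = -4 + Z²
p(n, I) = 252 (p(n, I) = -4 + (4²)² = -4 + 16² = -4 + 256 = 252)
p(-3, 4) - 14*(-54) = 252 - 14*(-54) = 252 + 756 = 1008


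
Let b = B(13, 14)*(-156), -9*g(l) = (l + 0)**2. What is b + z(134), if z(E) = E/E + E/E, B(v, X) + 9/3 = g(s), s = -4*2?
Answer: 4738/3 ≈ 1579.3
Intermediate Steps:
s = -8
g(l) = -l**2/9 (g(l) = -(l + 0)**2/9 = -l**2/9)
B(v, X) = -91/9 (B(v, X) = -3 - 1/9*(-8)**2 = -3 - 1/9*64 = -3 - 64/9 = -91/9)
z(E) = 2 (z(E) = 1 + 1 = 2)
b = 4732/3 (b = -91/9*(-156) = 4732/3 ≈ 1577.3)
b + z(134) = 4732/3 + 2 = 4738/3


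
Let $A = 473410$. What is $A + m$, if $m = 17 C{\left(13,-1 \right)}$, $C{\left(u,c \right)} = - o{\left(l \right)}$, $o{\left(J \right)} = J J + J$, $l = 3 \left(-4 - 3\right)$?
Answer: $466270$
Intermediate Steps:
$l = -21$ ($l = 3 \left(-7\right) = -21$)
$o{\left(J \right)} = J + J^{2}$ ($o{\left(J \right)} = J^{2} + J = J + J^{2}$)
$C{\left(u,c \right)} = -420$ ($C{\left(u,c \right)} = - \left(-21\right) \left(1 - 21\right) = - \left(-21\right) \left(-20\right) = \left(-1\right) 420 = -420$)
$m = -7140$ ($m = 17 \left(-420\right) = -7140$)
$A + m = 473410 - 7140 = 466270$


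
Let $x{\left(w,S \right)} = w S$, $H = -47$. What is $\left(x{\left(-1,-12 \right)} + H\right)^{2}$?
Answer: $1225$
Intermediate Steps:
$x{\left(w,S \right)} = S w$
$\left(x{\left(-1,-12 \right)} + H\right)^{2} = \left(\left(-12\right) \left(-1\right) - 47\right)^{2} = \left(12 - 47\right)^{2} = \left(-35\right)^{2} = 1225$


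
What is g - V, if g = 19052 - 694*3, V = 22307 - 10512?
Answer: 5175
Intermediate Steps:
V = 11795
g = 16970 (g = 19052 - 1*2082 = 19052 - 2082 = 16970)
g - V = 16970 - 1*11795 = 16970 - 11795 = 5175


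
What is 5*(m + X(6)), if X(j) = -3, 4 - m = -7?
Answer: 40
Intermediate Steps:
m = 11 (m = 4 - 1*(-7) = 4 + 7 = 11)
5*(m + X(6)) = 5*(11 - 3) = 5*8 = 40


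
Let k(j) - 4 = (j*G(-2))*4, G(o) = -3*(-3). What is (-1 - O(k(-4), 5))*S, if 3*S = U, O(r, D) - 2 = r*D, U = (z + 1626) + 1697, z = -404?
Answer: 678181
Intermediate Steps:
G(o) = 9
k(j) = 4 + 36*j (k(j) = 4 + (j*9)*4 = 4 + (9*j)*4 = 4 + 36*j)
U = 2919 (U = (-404 + 1626) + 1697 = 1222 + 1697 = 2919)
O(r, D) = 2 + D*r (O(r, D) = 2 + r*D = 2 + D*r)
S = 973 (S = (⅓)*2919 = 973)
(-1 - O(k(-4), 5))*S = (-1 - (2 + 5*(4 + 36*(-4))))*973 = (-1 - (2 + 5*(4 - 144)))*973 = (-1 - (2 + 5*(-140)))*973 = (-1 - (2 - 700))*973 = (-1 - 1*(-698))*973 = (-1 + 698)*973 = 697*973 = 678181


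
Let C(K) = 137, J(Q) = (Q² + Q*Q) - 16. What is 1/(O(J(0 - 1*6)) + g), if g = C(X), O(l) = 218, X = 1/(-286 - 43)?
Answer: 1/355 ≈ 0.0028169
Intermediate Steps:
J(Q) = -16 + 2*Q² (J(Q) = (Q² + Q²) - 16 = 2*Q² - 16 = -16 + 2*Q²)
X = -1/329 (X = 1/(-329) = -1/329 ≈ -0.0030395)
g = 137
1/(O(J(0 - 1*6)) + g) = 1/(218 + 137) = 1/355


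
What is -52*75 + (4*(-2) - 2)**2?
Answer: -3800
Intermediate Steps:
-52*75 + (4*(-2) - 2)**2 = -3900 + (-8 - 2)**2 = -3900 + (-10)**2 = -3900 + 100 = -3800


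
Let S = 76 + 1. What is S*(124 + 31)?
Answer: 11935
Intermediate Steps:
S = 77
S*(124 + 31) = 77*(124 + 31) = 77*155 = 11935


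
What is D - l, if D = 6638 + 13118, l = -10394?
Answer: 30150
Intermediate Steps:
D = 19756
D - l = 19756 - 1*(-10394) = 19756 + 10394 = 30150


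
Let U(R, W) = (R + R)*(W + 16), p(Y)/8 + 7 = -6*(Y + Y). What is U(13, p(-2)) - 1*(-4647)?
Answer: 8599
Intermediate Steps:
p(Y) = -56 - 96*Y (p(Y) = -56 + 8*(-6*(Y + Y)) = -56 + 8*(-12*Y) = -56 - 96*Y)
U(R, W) = 2*R*(16 + W) (U(R, W) = (2*R)*(16 + W) = 2*R*(16 + W))
U(13, p(-2)) - 1*(-4647) = 2*13*(16 + (-56 - 96*(-2))) - 1*(-4647) = 2*13*(16 + (-56 + 192)) + 4647 = 2*13*(16 + 136) + 4647 = 2*13*152 + 4647 = 3952 + 4647 = 8599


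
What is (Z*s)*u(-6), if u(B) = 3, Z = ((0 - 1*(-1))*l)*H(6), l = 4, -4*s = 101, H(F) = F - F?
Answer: 0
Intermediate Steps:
H(F) = 0
s = -101/4 (s = -¼*101 = -101/4 ≈ -25.250)
Z = 0 (Z = ((0 - 1*(-1))*4)*0 = ((0 + 1)*4)*0 = (1*4)*0 = 4*0 = 0)
(Z*s)*u(-6) = (0*(-101/4))*3 = 0*3 = 0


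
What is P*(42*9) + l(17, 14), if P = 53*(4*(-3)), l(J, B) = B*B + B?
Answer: -240198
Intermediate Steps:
l(J, B) = B + B**2 (l(J, B) = B**2 + B = B + B**2)
P = -636 (P = 53*(-12) = -636)
P*(42*9) + l(17, 14) = -26712*9 + 14*(1 + 14) = -636*378 + 14*15 = -240408 + 210 = -240198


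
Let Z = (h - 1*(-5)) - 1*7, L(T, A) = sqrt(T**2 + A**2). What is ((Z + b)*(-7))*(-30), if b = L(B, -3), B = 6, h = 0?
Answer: -420 + 630*sqrt(5) ≈ 988.72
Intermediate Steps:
L(T, A) = sqrt(A**2 + T**2)
b = 3*sqrt(5) (b = sqrt((-3)**2 + 6**2) = sqrt(9 + 36) = sqrt(45) = 3*sqrt(5) ≈ 6.7082)
Z = -2 (Z = (0 - 1*(-5)) - 1*7 = (0 + 5) - 7 = 5 - 7 = -2)
((Z + b)*(-7))*(-30) = ((-2 + 3*sqrt(5))*(-7))*(-30) = (14 - 21*sqrt(5))*(-30) = -420 + 630*sqrt(5)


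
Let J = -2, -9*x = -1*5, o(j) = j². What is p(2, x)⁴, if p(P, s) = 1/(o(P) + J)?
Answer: 1/16 ≈ 0.062500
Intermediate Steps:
x = 5/9 (x = -(-1)*5/9 = -⅑*(-5) = 5/9 ≈ 0.55556)
p(P, s) = 1/(-2 + P²) (p(P, s) = 1/(P² - 2) = 1/(-2 + P²))
p(2, x)⁴ = (1/(-2 + 2²))⁴ = (1/(-2 + 4))⁴ = (1/2)⁴ = (½)⁴ = 1/16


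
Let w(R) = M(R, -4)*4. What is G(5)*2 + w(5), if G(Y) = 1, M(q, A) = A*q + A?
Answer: -94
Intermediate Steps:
M(q, A) = A + A*q
w(R) = -16 - 16*R (w(R) = -4*(1 + R)*4 = (-4 - 4*R)*4 = -16 - 16*R)
G(5)*2 + w(5) = 1*2 + (-16 - 16*5) = 2 + (-16 - 80) = 2 - 96 = -94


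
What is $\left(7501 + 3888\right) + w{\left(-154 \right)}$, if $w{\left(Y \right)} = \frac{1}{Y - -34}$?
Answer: $\frac{1366679}{120} \approx 11389.0$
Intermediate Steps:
$w{\left(Y \right)} = \frac{1}{34 + Y}$ ($w{\left(Y \right)} = \frac{1}{Y + 34} = \frac{1}{34 + Y}$)
$\left(7501 + 3888\right) + w{\left(-154 \right)} = \left(7501 + 3888\right) + \frac{1}{34 - 154} = 11389 + \frac{1}{-120} = 11389 - \frac{1}{120} = \frac{1366679}{120}$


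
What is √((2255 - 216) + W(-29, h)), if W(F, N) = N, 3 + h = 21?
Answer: 11*√17 ≈ 45.354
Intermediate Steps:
h = 18 (h = -3 + 21 = 18)
√((2255 - 216) + W(-29, h)) = √((2255 - 216) + 18) = √(2039 + 18) = √2057 = 11*√17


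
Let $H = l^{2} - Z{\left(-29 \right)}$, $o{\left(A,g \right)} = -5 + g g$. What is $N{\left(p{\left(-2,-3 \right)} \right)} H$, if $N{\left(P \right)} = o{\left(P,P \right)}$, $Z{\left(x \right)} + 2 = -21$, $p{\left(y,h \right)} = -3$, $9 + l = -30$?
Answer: $6176$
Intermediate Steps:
$l = -39$ ($l = -9 - 30 = -39$)
$Z{\left(x \right)} = -23$ ($Z{\left(x \right)} = -2 - 21 = -23$)
$o{\left(A,g \right)} = -5 + g^{2}$
$N{\left(P \right)} = -5 + P^{2}$
$H = 1544$ ($H = \left(-39\right)^{2} - -23 = 1521 + 23 = 1544$)
$N{\left(p{\left(-2,-3 \right)} \right)} H = \left(-5 + \left(-3\right)^{2}\right) 1544 = \left(-5 + 9\right) 1544 = 4 \cdot 1544 = 6176$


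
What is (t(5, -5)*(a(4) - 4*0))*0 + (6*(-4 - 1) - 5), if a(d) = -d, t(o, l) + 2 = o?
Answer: -35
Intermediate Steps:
t(o, l) = -2 + o
(t(5, -5)*(a(4) - 4*0))*0 + (6*(-4 - 1) - 5) = ((-2 + 5)*(-1*4 - 4*0))*0 + (6*(-4 - 1) - 5) = (3*(-4 + 0))*0 + (6*(-5) - 5) = (3*(-4))*0 + (-30 - 5) = -12*0 - 35 = 0 - 35 = -35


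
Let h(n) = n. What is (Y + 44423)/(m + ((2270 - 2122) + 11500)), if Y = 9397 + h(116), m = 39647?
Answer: 53936/51295 ≈ 1.0515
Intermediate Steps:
Y = 9513 (Y = 9397 + 116 = 9513)
(Y + 44423)/(m + ((2270 - 2122) + 11500)) = (9513 + 44423)/(39647 + ((2270 - 2122) + 11500)) = 53936/(39647 + (148 + 11500)) = 53936/(39647 + 11648) = 53936/51295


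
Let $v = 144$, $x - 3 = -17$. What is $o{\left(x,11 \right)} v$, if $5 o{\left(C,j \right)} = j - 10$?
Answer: $\frac{144}{5} \approx 28.8$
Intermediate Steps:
$x = -14$ ($x = 3 - 17 = -14$)
$o{\left(C,j \right)} = -2 + \frac{j}{5}$ ($o{\left(C,j \right)} = \frac{j - 10}{5} = \frac{-10 + j}{5} = -2 + \frac{j}{5}$)
$o{\left(x,11 \right)} v = \left(-2 + \frac{1}{5} \cdot 11\right) 144 = \left(-2 + \frac{11}{5}\right) 144 = \frac{1}{5} \cdot 144 = \frac{144}{5}$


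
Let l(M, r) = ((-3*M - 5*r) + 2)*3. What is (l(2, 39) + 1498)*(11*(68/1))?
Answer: 673948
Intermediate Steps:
l(M, r) = 6 - 15*r - 9*M (l(M, r) = ((-5*r - 3*M) + 2)*3 = (2 - 5*r - 3*M)*3 = 6 - 15*r - 9*M)
(l(2, 39) + 1498)*(11*(68/1)) = ((6 - 15*39 - 9*2) + 1498)*(11*(68/1)) = ((6 - 585 - 18) + 1498)*(11*(68*1)) = (-597 + 1498)*(11*68) = 901*748 = 673948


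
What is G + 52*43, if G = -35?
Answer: 2201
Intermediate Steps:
G + 52*43 = -35 + 52*43 = -35 + 2236 = 2201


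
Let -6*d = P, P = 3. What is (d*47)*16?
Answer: -376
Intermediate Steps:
d = -1/2 (d = -1/6*3 = -1/2 ≈ -0.50000)
(d*47)*16 = -1/2*47*16 = -47/2*16 = -376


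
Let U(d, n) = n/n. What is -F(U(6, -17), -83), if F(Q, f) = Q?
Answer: -1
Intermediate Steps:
U(d, n) = 1
-F(U(6, -17), -83) = -1*1 = -1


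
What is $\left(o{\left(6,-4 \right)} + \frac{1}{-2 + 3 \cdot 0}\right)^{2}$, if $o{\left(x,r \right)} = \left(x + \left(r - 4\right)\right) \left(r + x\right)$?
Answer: $\frac{81}{4} \approx 20.25$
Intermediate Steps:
$o{\left(x,r \right)} = \left(r + x\right) \left(-4 + r + x\right)$ ($o{\left(x,r \right)} = \left(x + \left(r - 4\right)\right) \left(r + x\right) = \left(x + \left(-4 + r\right)\right) \left(r + x\right) = \left(-4 + r + x\right) \left(r + x\right) = \left(r + x\right) \left(-4 + r + x\right)$)
$\left(o{\left(6,-4 \right)} + \frac{1}{-2 + 3 \cdot 0}\right)^{2} = \left(\left(\left(-4\right)^{2} + 6^{2} - -16 - 24 + 2 \left(-4\right) 6\right) + \frac{1}{-2 + 3 \cdot 0}\right)^{2} = \left(\left(16 + 36 + 16 - 24 - 48\right) + \frac{1}{-2 + 0}\right)^{2} = \left(-4 + \frac{1}{-2}\right)^{2} = \left(-4 - \frac{1}{2}\right)^{2} = \left(- \frac{9}{2}\right)^{2} = \frac{81}{4}$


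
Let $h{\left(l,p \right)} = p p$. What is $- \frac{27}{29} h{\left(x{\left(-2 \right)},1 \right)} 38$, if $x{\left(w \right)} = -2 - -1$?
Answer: $- \frac{1026}{29} \approx -35.379$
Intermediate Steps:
$x{\left(w \right)} = -1$ ($x{\left(w \right)} = -2 + 1 = -1$)
$h{\left(l,p \right)} = p^{2}$
$- \frac{27}{29} h{\left(x{\left(-2 \right)},1 \right)} 38 = - \frac{27}{29} \cdot 1^{2} \cdot 38 = \left(-27\right) \frac{1}{29} \cdot 1 \cdot 38 = \left(- \frac{27}{29}\right) 38 = - \frac{1026}{29}$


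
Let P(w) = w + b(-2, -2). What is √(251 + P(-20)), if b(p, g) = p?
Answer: √229 ≈ 15.133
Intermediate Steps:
P(w) = -2 + w (P(w) = w - 2 = -2 + w)
√(251 + P(-20)) = √(251 + (-2 - 20)) = √(251 - 22) = √229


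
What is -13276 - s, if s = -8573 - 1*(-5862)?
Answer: -10565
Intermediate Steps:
s = -2711 (s = -8573 + 5862 = -2711)
-13276 - s = -13276 - 1*(-2711) = -13276 + 2711 = -10565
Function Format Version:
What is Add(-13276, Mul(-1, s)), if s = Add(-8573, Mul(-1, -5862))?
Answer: -10565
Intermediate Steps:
s = -2711 (s = Add(-8573, 5862) = -2711)
Add(-13276, Mul(-1, s)) = Add(-13276, Mul(-1, -2711)) = Add(-13276, 2711) = -10565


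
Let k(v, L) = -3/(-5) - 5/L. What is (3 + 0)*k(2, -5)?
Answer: 24/5 ≈ 4.8000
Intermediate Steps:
k(v, L) = ⅗ - 5/L (k(v, L) = -3*(-⅕) - 5/L = ⅗ - 5/L)
(3 + 0)*k(2, -5) = (3 + 0)*(⅗ - 5/(-5)) = 3*(⅗ - 5*(-⅕)) = 3*(⅗ + 1) = 3*(8/5) = 24/5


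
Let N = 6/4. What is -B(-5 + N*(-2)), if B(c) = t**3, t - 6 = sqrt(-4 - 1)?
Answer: -(6 + I*sqrt(5))**3 ≈ -126.0 - 230.31*I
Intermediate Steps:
N = 3/2 (N = 6*(1/4) = 3/2 ≈ 1.5000)
t = 6 + I*sqrt(5) (t = 6 + sqrt(-4 - 1) = 6 + sqrt(-5) = 6 + I*sqrt(5) ≈ 6.0 + 2.2361*I)
B(c) = (6 + I*sqrt(5))**3
-B(-5 + N*(-2)) = -(6 + I*sqrt(5))**3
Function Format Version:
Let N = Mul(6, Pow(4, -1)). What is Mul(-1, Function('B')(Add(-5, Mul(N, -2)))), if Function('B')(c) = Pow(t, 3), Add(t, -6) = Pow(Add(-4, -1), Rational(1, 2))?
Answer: Mul(-1, Pow(Add(6, Mul(I, Pow(5, Rational(1, 2)))), 3)) ≈ Add(-126.00, Mul(-230.31, I))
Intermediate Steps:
N = Rational(3, 2) (N = Mul(6, Rational(1, 4)) = Rational(3, 2) ≈ 1.5000)
t = Add(6, Mul(I, Pow(5, Rational(1, 2)))) (t = Add(6, Pow(Add(-4, -1), Rational(1, 2))) = Add(6, Pow(-5, Rational(1, 2))) = Add(6, Mul(I, Pow(5, Rational(1, 2)))) ≈ Add(6.0000, Mul(2.2361, I)))
Function('B')(c) = Pow(Add(6, Mul(I, Pow(5, Rational(1, 2)))), 3)
Mul(-1, Function('B')(Add(-5, Mul(N, -2)))) = Mul(-1, Pow(Add(6, Mul(I, Pow(5, Rational(1, 2)))), 3))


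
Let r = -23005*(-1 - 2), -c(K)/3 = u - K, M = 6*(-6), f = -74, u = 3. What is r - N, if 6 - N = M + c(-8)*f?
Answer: 71415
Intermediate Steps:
M = -36
c(K) = -9 + 3*K (c(K) = -3*(3 - K) = -9 + 3*K)
r = 69015 (r = -23005*(-3) = -4601*(-15) = 69015)
N = -2400 (N = 6 - (-36 + (-9 + 3*(-8))*(-74)) = 6 - (-36 + (-9 - 24)*(-74)) = 6 - (-36 - 33*(-74)) = 6 - (-36 + 2442) = 6 - 1*2406 = 6 - 2406 = -2400)
r - N = 69015 - 1*(-2400) = 69015 + 2400 = 71415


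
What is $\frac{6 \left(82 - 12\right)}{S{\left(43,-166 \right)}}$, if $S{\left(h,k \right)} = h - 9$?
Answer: $\frac{210}{17} \approx 12.353$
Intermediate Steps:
$S{\left(h,k \right)} = -9 + h$ ($S{\left(h,k \right)} = h - 9 = -9 + h$)
$\frac{6 \left(82 - 12\right)}{S{\left(43,-166 \right)}} = \frac{6 \left(82 - 12\right)}{-9 + 43} = \frac{6 \cdot 70}{34} = 420 \cdot \frac{1}{34} = \frac{210}{17}$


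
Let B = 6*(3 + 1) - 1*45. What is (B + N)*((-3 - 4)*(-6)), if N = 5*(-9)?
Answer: -2772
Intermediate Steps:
B = -21 (B = 6*4 - 45 = 24 - 45 = -21)
N = -45
(B + N)*((-3 - 4)*(-6)) = (-21 - 45)*((-3 - 4)*(-6)) = -(-462)*(-6) = -66*42 = -2772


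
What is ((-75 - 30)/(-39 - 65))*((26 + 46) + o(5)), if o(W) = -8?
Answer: 840/13 ≈ 64.615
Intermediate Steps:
((-75 - 30)/(-39 - 65))*((26 + 46) + o(5)) = ((-75 - 30)/(-39 - 65))*((26 + 46) - 8) = (-105/(-104))*(72 - 8) = -105*(-1/104)*64 = (105/104)*64 = 840/13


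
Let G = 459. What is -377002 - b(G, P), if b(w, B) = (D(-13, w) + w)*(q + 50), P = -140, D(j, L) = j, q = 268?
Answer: -518830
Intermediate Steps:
b(w, B) = -4134 + 318*w (b(w, B) = (-13 + w)*(268 + 50) = (-13 + w)*318 = -4134 + 318*w)
-377002 - b(G, P) = -377002 - (-4134 + 318*459) = -377002 - (-4134 + 145962) = -377002 - 1*141828 = -377002 - 141828 = -518830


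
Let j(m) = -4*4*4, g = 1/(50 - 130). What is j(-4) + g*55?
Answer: -1035/16 ≈ -64.688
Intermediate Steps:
g = -1/80 (g = 1/(-80) = -1/80 ≈ -0.012500)
j(m) = -64 (j(m) = -16*4 = -64)
j(-4) + g*55 = -64 - 1/80*55 = -64 - 11/16 = -1035/16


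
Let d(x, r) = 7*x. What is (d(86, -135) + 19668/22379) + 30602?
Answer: 698333984/22379 ≈ 31205.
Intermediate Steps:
(d(86, -135) + 19668/22379) + 30602 = (7*86 + 19668/22379) + 30602 = (602 + 19668*(1/22379)) + 30602 = (602 + 19668/22379) + 30602 = 13491826/22379 + 30602 = 698333984/22379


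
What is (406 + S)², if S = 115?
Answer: 271441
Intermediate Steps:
(406 + S)² = (406 + 115)² = 521² = 271441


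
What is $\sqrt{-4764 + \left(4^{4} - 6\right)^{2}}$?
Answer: $2 \sqrt{14434} \approx 240.28$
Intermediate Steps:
$\sqrt{-4764 + \left(4^{4} - 6\right)^{2}} = \sqrt{-4764 + \left(256 - 6\right)^{2}} = \sqrt{-4764 + 250^{2}} = \sqrt{-4764 + 62500} = \sqrt{57736} = 2 \sqrt{14434}$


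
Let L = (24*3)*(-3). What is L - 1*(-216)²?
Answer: -46872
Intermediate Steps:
L = -216 (L = 72*(-3) = -216)
L - 1*(-216)² = -216 - 1*(-216)² = -216 - 1*46656 = -216 - 46656 = -46872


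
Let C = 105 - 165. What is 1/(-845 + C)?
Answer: -1/905 ≈ -0.0011050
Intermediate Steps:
C = -60
1/(-845 + C) = 1/(-845 - 60) = 1/(-905) = -1/905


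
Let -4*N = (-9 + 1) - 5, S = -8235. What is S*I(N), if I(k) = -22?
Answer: 181170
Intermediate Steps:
N = 13/4 (N = -((-9 + 1) - 5)/4 = -(-8 - 5)/4 = -1/4*(-13) = 13/4 ≈ 3.2500)
S*I(N) = -8235*(-22) = 181170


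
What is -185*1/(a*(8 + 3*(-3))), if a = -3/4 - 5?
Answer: -740/23 ≈ -32.174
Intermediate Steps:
a = -23/4 (a = -3*1/4 - 5 = -3/4 - 5 = -23/4 ≈ -5.7500)
-185*1/(a*(8 + 3*(-3))) = -185*(-4/(23*(8 + 3*(-3)))) = -185*(-4/(23*(8 - 9))) = -185/((-1*(-23/4))) = -185/23/4 = -185*4/23 = -740/23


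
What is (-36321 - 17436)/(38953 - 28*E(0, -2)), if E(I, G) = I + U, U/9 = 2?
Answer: -53757/38449 ≈ -1.3981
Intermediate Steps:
U = 18 (U = 9*2 = 18)
E(I, G) = 18 + I (E(I, G) = I + 18 = 18 + I)
(-36321 - 17436)/(38953 - 28*E(0, -2)) = (-36321 - 17436)/(38953 - 28*(18 + 0)) = -53757/(38953 - 28*18) = -53757/(38953 - 504) = -53757/38449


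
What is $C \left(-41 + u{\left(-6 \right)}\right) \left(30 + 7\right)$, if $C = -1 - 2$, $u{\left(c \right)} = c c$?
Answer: $555$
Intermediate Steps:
$u{\left(c \right)} = c^{2}$
$C = -3$ ($C = -1 - 2 = -3$)
$C \left(-41 + u{\left(-6 \right)}\right) \left(30 + 7\right) = - 3 \left(-41 + \left(-6\right)^{2}\right) \left(30 + 7\right) = - 3 \left(-41 + 36\right) 37 = - 3 \left(\left(-5\right) 37\right) = \left(-3\right) \left(-185\right) = 555$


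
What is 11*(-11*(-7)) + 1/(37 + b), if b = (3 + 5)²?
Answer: 85548/101 ≈ 847.01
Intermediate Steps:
b = 64 (b = 8² = 64)
11*(-11*(-7)) + 1/(37 + b) = 11*(-11*(-7)) + 1/(37 + 64) = 11*77 + 1/101 = 847 + 1/101 = 85548/101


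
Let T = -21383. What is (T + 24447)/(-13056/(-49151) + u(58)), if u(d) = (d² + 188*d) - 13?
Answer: 150598664/700660561 ≈ 0.21494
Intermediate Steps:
u(d) = -13 + d² + 188*d
(T + 24447)/(-13056/(-49151) + u(58)) = (-21383 + 24447)/(-13056/(-49151) + (-13 + 58² + 188*58)) = 3064/(-13056*(-1/49151) + (-13 + 3364 + 10904)) = 3064/(13056/49151 + 14255) = 3064/(700660561/49151) = 3064*(49151/700660561) = 150598664/700660561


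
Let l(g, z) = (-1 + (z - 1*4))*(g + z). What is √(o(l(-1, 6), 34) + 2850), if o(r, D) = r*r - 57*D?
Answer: √937 ≈ 30.610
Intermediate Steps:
l(g, z) = (-5 + z)*(g + z) (l(g, z) = (-1 + (z - 4))*(g + z) = (-1 + (-4 + z))*(g + z) = (-5 + z)*(g + z))
o(r, D) = r² - 57*D
√(o(l(-1, 6), 34) + 2850) = √(((6² - 5*(-1) - 5*6 - 1*6)² - 57*34) + 2850) = √(((36 + 5 - 30 - 6)² - 1938) + 2850) = √((5² - 1938) + 2850) = √((25 - 1938) + 2850) = √(-1913 + 2850) = √937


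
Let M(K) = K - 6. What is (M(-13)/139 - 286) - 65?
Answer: -48808/139 ≈ -351.14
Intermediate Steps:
M(K) = -6 + K
(M(-13)/139 - 286) - 65 = ((-6 - 13)/139 - 286) - 65 = (-19*1/139 - 286) - 65 = (-19/139 - 286) - 65 = -39773/139 - 65 = -48808/139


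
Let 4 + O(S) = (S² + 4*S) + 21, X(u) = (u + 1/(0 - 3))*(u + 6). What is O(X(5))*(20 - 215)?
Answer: -1671605/3 ≈ -5.5720e+5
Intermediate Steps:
X(u) = (6 + u)*(-⅓ + u) (X(u) = (u + 1/(-3))*(6 + u) = (u - ⅓)*(6 + u) = (-⅓ + u)*(6 + u) = (6 + u)*(-⅓ + u))
O(S) = 17 + S² + 4*S (O(S) = -4 + ((S² + 4*S) + 21) = -4 + (21 + S² + 4*S) = 17 + S² + 4*S)
O(X(5))*(20 - 215) = (17 + (-2 + 5² + (17/3)*5)² + 4*(-2 + 5² + (17/3)*5))*(20 - 215) = (17 + (-2 + 25 + 85/3)² + 4*(-2 + 25 + 85/3))*(-195) = (17 + (154/3)² + 4*(154/3))*(-195) = (17 + 23716/9 + 616/3)*(-195) = (25717/9)*(-195) = -1671605/3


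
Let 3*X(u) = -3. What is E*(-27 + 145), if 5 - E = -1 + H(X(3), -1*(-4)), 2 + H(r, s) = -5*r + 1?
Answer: 236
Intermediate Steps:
X(u) = -1 (X(u) = (⅓)*(-3) = -1)
H(r, s) = -1 - 5*r (H(r, s) = -2 + (-5*r + 1) = -2 + (1 - 5*r) = -1 - 5*r)
E = 2 (E = 5 - (-1 + (-1 - 5*(-1))) = 5 - (-1 + (-1 + 5)) = 5 - (-1 + 4) = 5 - 1*3 = 5 - 3 = 2)
E*(-27 + 145) = 2*(-27 + 145) = 2*118 = 236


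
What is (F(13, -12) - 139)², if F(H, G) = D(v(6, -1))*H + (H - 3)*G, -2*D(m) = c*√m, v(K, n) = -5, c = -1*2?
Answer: 66236 - 6734*I*√5 ≈ 66236.0 - 15058.0*I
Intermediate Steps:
c = -2
D(m) = √m (D(m) = -(-1)*√m = √m)
F(H, G) = G*(-3 + H) + I*H*√5 (F(H, G) = √(-5)*H + (H - 3)*G = (I*√5)*H + (-3 + H)*G = I*H*√5 + G*(-3 + H) = G*(-3 + H) + I*H*√5)
(F(13, -12) - 139)² = ((-3*(-12) - 12*13 + I*13*√5) - 139)² = ((36 - 156 + 13*I*√5) - 139)² = ((-120 + 13*I*√5) - 139)² = (-259 + 13*I*√5)²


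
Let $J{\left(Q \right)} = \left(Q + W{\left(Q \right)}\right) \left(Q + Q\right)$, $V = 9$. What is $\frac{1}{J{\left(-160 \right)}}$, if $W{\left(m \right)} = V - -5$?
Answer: $\frac{1}{46720} \approx 2.1404 \cdot 10^{-5}$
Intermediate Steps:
$W{\left(m \right)} = 14$ ($W{\left(m \right)} = 9 - -5 = 9 + 5 = 14$)
$J{\left(Q \right)} = 2 Q \left(14 + Q\right)$ ($J{\left(Q \right)} = \left(Q + 14\right) \left(Q + Q\right) = \left(14 + Q\right) 2 Q = 2 Q \left(14 + Q\right)$)
$\frac{1}{J{\left(-160 \right)}} = \frac{1}{2 \left(-160\right) \left(14 - 160\right)} = \frac{1}{2 \left(-160\right) \left(-146\right)} = \frac{1}{46720}$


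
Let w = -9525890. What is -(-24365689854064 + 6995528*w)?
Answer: 91004320073984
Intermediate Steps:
-(-24365689854064 + 6995528*w) = -6995528/(1/(-9525890 - 3483038)) = -6995528/(1/(-13008928)) = -6995528/(-1/13008928) = -6995528*(-13008928) = 91004320073984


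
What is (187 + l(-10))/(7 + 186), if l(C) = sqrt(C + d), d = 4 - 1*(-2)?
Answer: 187/193 + 2*I/193 ≈ 0.96891 + 0.010363*I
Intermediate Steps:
d = 6 (d = 4 + 2 = 6)
l(C) = sqrt(6 + C) (l(C) = sqrt(C + 6) = sqrt(6 + C))
(187 + l(-10))/(7 + 186) = (187 + sqrt(6 - 10))/(7 + 186) = (187 + sqrt(-4))/193 = (187 + 2*I)*(1/193) = 187/193 + 2*I/193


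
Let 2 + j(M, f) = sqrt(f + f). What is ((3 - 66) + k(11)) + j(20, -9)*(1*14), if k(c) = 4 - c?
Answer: -98 + 42*I*sqrt(2) ≈ -98.0 + 59.397*I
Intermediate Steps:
j(M, f) = -2 + sqrt(2)*sqrt(f) (j(M, f) = -2 + sqrt(f + f) = -2 + sqrt(2*f) = -2 + sqrt(2)*sqrt(f))
((3 - 66) + k(11)) + j(20, -9)*(1*14) = ((3 - 66) + (4 - 1*11)) + (-2 + sqrt(2)*sqrt(-9))*(1*14) = (-63 + (4 - 11)) + (-2 + sqrt(2)*(3*I))*14 = (-63 - 7) + (-2 + 3*I*sqrt(2))*14 = -70 + (-28 + 42*I*sqrt(2)) = -98 + 42*I*sqrt(2)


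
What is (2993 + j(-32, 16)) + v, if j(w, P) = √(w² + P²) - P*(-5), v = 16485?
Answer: 19558 + 16*√5 ≈ 19594.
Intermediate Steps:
j(w, P) = √(P² + w²) + 5*P (j(w, P) = √(P² + w²) - (-5)*P = √(P² + w²) + 5*P)
(2993 + j(-32, 16)) + v = (2993 + (√(16² + (-32)²) + 5*16)) + 16485 = (2993 + (√(256 + 1024) + 80)) + 16485 = (2993 + (√1280 + 80)) + 16485 = (2993 + (16*√5 + 80)) + 16485 = (2993 + (80 + 16*√5)) + 16485 = (3073 + 16*√5) + 16485 = 19558 + 16*√5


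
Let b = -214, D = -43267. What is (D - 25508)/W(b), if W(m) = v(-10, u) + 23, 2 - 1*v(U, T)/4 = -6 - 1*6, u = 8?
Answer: -68775/79 ≈ -870.57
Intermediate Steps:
v(U, T) = 56 (v(U, T) = 8 - 4*(-6 - 1*6) = 8 - 4*(-6 - 6) = 8 - 4*(-12) = 8 + 48 = 56)
W(m) = 79 (W(m) = 56 + 23 = 79)
(D - 25508)/W(b) = (-43267 - 25508)/79 = -68775*1/79 = -68775/79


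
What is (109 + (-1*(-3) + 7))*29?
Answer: 3451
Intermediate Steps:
(109 + (-1*(-3) + 7))*29 = (109 + (3 + 7))*29 = (109 + 10)*29 = 119*29 = 3451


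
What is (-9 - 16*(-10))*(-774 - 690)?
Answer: -221064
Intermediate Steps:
(-9 - 16*(-10))*(-774 - 690) = (-9 + 160)*(-1464) = 151*(-1464) = -221064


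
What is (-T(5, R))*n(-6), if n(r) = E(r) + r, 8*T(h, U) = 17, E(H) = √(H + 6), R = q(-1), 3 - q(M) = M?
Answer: 51/4 ≈ 12.750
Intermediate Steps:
q(M) = 3 - M
R = 4 (R = 3 - 1*(-1) = 3 + 1 = 4)
E(H) = √(6 + H)
T(h, U) = 17/8 (T(h, U) = (⅛)*17 = 17/8)
n(r) = r + √(6 + r) (n(r) = √(6 + r) + r = r + √(6 + r))
(-T(5, R))*n(-6) = (-1*17/8)*(-6 + √(6 - 6)) = -17*(-6 + √0)/8 = -17*(-6 + 0)/8 = -17/8*(-6) = 51/4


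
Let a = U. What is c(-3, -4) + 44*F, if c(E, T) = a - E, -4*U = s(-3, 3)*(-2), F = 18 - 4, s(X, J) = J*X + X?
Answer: 613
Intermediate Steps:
s(X, J) = X + J*X
F = 14
U = -6 (U = -(-3*(1 + 3))*(-2)/4 = -(-3*4)*(-2)/4 = -(-3)*(-2) = -¼*24 = -6)
a = -6
c(E, T) = -6 - E
c(-3, -4) + 44*F = (-6 - 1*(-3)) + 44*14 = (-6 + 3) + 616 = -3 + 616 = 613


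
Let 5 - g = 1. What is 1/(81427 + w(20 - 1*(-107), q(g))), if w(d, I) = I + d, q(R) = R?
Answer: 1/81558 ≈ 1.2261e-5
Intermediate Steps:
g = 4 (g = 5 - 1*1 = 5 - 1 = 4)
1/(81427 + w(20 - 1*(-107), q(g))) = 1/(81427 + (4 + (20 - 1*(-107)))) = 1/(81427 + (4 + (20 + 107))) = 1/(81427 + (4 + 127)) = 1/(81427 + 131) = 1/81558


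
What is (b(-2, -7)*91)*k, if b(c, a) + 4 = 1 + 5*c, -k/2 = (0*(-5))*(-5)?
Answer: 0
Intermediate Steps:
k = 0 (k = -2*0*(-5)*(-5) = -0*(-5) = -2*0 = 0)
b(c, a) = -3 + 5*c (b(c, a) = -4 + (1 + 5*c) = -3 + 5*c)
(b(-2, -7)*91)*k = ((-3 + 5*(-2))*91)*0 = ((-3 - 10)*91)*0 = -13*91*0 = -1183*0 = 0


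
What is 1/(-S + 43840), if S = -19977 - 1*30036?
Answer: 1/93853 ≈ 1.0655e-5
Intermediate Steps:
S = -50013 (S = -19977 - 30036 = -50013)
1/(-S + 43840) = 1/(-1*(-50013) + 43840) = 1/(50013 + 43840) = 1/93853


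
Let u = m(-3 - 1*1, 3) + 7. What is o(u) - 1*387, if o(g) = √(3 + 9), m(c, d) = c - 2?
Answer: -387 + 2*√3 ≈ -383.54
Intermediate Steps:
m(c, d) = -2 + c
u = 1 (u = (-2 + (-3 - 1*1)) + 7 = (-2 + (-3 - 1)) + 7 = (-2 - 4) + 7 = -6 + 7 = 1)
o(g) = 2*√3 (o(g) = √12 = 2*√3)
o(u) - 1*387 = 2*√3 - 1*387 = 2*√3 - 387 = -387 + 2*√3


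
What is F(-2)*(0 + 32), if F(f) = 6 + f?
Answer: 128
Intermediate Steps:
F(-2)*(0 + 32) = (6 - 2)*(0 + 32) = 4*32 = 128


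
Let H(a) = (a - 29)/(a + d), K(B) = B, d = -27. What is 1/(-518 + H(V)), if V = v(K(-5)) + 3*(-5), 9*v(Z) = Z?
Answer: -383/197993 ≈ -0.0019344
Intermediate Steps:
v(Z) = Z/9
V = -140/9 (V = (1/9)*(-5) + 3*(-5) = -5/9 - 15 = -140/9 ≈ -15.556)
H(a) = (-29 + a)/(-27 + a) (H(a) = (a - 29)/(a - 27) = (-29 + a)/(-27 + a))
1/(-518 + H(V)) = 1/(-518 + (-29 - 140/9)/(-27 - 140/9)) = 1/(-518 - 401/9/(-383/9)) = 1/(-518 - 9/383*(-401/9)) = 1/(-518 + 401/383) = 1/(-197993/383) = -383/197993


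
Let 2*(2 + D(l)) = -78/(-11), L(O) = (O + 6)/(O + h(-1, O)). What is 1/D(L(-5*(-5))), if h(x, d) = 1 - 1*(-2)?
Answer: 11/17 ≈ 0.64706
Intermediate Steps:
h(x, d) = 3 (h(x, d) = 1 + 2 = 3)
L(O) = (6 + O)/(3 + O) (L(O) = (O + 6)/(O + 3) = (6 + O)/(3 + O))
D(l) = 17/11 (D(l) = -2 + (-78/(-11))/2 = -2 + (-78*(-1/11))/2 = -2 + (1/2)*(78/11) = -2 + 39/11 = 17/11)
1/D(L(-5*(-5))) = 1/(17/11) = 11/17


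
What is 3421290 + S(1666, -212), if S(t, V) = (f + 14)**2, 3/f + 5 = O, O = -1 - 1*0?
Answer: 13685889/4 ≈ 3.4215e+6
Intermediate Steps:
O = -1 (O = -1 + 0 = -1)
f = -1/2 (f = 3/(-5 - 1) = 3/(-6) = 3*(-1/6) = -1/2 ≈ -0.50000)
S(t, V) = 729/4 (S(t, V) = (-1/2 + 14)**2 = (27/2)**2 = 729/4)
3421290 + S(1666, -212) = 3421290 + 729/4 = 13685889/4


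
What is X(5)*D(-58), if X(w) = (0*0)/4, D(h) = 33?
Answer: 0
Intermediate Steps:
X(w) = 0 (X(w) = 0*(¼) = 0)
X(5)*D(-58) = 0*33 = 0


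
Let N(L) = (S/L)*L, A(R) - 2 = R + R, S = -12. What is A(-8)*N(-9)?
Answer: 168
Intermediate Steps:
A(R) = 2 + 2*R (A(R) = 2 + (R + R) = 2 + 2*R)
N(L) = -12 (N(L) = (-12/L)*L = -12)
A(-8)*N(-9) = (2 + 2*(-8))*(-12) = (2 - 16)*(-12) = -14*(-12) = 168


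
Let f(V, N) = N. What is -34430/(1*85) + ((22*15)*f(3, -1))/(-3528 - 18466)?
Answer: -75722537/186949 ≈ -405.04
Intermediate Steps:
-34430/(1*85) + ((22*15)*f(3, -1))/(-3528 - 18466) = -34430/(1*85) + ((22*15)*(-1))/(-3528 - 18466) = -34430/85 + (330*(-1))/(-21994) = -34430*1/85 - 330*(-1/21994) = -6886/17 + 165/10997 = -75722537/186949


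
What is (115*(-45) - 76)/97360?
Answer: -5251/97360 ≈ -0.053934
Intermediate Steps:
(115*(-45) - 76)/97360 = (-5175 - 76)*(1/97360) = -5251*1/97360 = -5251/97360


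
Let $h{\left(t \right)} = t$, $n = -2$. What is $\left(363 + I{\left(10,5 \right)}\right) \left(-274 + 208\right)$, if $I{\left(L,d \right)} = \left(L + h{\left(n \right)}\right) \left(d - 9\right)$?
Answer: $-21846$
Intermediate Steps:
$I{\left(L,d \right)} = \left(-9 + d\right) \left(-2 + L\right)$ ($I{\left(L,d \right)} = \left(L - 2\right) \left(d - 9\right) = \left(-2 + L\right) \left(-9 + d\right) = \left(-9 + d\right) \left(-2 + L\right)$)
$\left(363 + I{\left(10,5 \right)}\right) \left(-274 + 208\right) = \left(363 + \left(18 - 90 - 10 + 10 \cdot 5\right)\right) \left(-274 + 208\right) = \left(363 + \left(18 - 90 - 10 + 50\right)\right) \left(-66\right) = \left(363 - 32\right) \left(-66\right) = 331 \left(-66\right) = -21846$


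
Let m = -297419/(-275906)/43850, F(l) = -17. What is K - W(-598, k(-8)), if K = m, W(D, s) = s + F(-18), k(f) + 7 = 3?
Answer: 3578427289/170401100 ≈ 21.000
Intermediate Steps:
k(f) = -4 (k(f) = -7 + 3 = -4)
W(D, s) = -17 + s (W(D, s) = s - 17 = -17 + s)
m = 4189/170401100 (m = -297419*(-1/275906)*(1/43850) = (4189/3886)*(1/43850) = 4189/170401100 ≈ 2.4583e-5)
K = 4189/170401100 ≈ 2.4583e-5
K - W(-598, k(-8)) = 4189/170401100 - (-17 - 4) = 4189/170401100 - 1*(-21) = 4189/170401100 + 21 = 3578427289/170401100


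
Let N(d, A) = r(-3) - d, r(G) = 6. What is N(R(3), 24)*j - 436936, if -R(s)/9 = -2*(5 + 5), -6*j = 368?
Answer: -426264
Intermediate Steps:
j = -184/3 (j = -⅙*368 = -184/3 ≈ -61.333)
R(s) = 180 (R(s) = -(-18)*(5 + 5) = -(-18)*10 = -9*(-20) = 180)
N(d, A) = 6 - d
N(R(3), 24)*j - 436936 = (6 - 1*180)*(-184/3) - 436936 = (6 - 180)*(-184/3) - 436936 = -174*(-184/3) - 436936 = 10672 - 436936 = -426264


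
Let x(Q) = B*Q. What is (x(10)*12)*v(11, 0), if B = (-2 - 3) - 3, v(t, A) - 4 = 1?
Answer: -4800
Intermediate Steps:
v(t, A) = 5 (v(t, A) = 4 + 1 = 5)
B = -8 (B = -5 - 3 = -8)
x(Q) = -8*Q
(x(10)*12)*v(11, 0) = (-8*10*12)*5 = -80*12*5 = -960*5 = -4800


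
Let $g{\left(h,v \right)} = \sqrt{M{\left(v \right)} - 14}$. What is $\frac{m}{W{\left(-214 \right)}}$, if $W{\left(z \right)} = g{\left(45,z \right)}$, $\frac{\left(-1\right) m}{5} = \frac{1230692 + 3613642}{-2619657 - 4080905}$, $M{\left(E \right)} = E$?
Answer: $- \frac{366995 i \sqrt{57}}{11573698} \approx - 0.2394 i$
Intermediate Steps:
$m = \frac{1100985}{304571}$ ($m = - 5 \frac{1230692 + 3613642}{-2619657 - 4080905} = - 5 \frac{4844334}{-6700562} = - 5 \cdot 4844334 \left(- \frac{1}{6700562}\right) = \left(-5\right) \left(- \frac{220197}{304571}\right) = \frac{1100985}{304571} \approx 3.6149$)
$g{\left(h,v \right)} = \sqrt{-14 + v}$ ($g{\left(h,v \right)} = \sqrt{v - 14} = \sqrt{-14 + v}$)
$W{\left(z \right)} = \sqrt{-14 + z}$
$\frac{m}{W{\left(-214 \right)}} = \frac{1100985}{304571 \sqrt{-14 - 214}} = \frac{1100985}{304571 \sqrt{-228}} = \frac{1100985}{304571 \cdot 2 i \sqrt{57}} = \frac{1100985 \left(- \frac{i \sqrt{57}}{114}\right)}{304571} = - \frac{366995 i \sqrt{57}}{11573698}$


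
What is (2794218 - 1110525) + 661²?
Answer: 2120614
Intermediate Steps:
(2794218 - 1110525) + 661² = 1683693 + 436921 = 2120614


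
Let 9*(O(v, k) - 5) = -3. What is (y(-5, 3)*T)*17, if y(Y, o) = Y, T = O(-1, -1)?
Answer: -1190/3 ≈ -396.67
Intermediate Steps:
O(v, k) = 14/3 (O(v, k) = 5 + (1/9)*(-3) = 5 - 1/3 = 14/3)
T = 14/3 ≈ 4.6667
(y(-5, 3)*T)*17 = -5*14/3*17 = -70/3*17 = -1190/3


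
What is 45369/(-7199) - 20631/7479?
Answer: -162612440/17947107 ≈ -9.0607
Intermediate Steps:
45369/(-7199) - 20631/7479 = 45369*(-1/7199) - 20631*1/7479 = -45369/7199 - 6877/2493 = -162612440/17947107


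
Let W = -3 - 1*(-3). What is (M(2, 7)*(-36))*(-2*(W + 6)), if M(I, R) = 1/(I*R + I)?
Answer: 27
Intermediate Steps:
M(I, R) = 1/(I + I*R)
W = 0 (W = -3 + 3 = 0)
(M(2, 7)*(-36))*(-2*(W + 6)) = ((1/(2*(1 + 7)))*(-36))*(-2*(0 + 6)) = (((½)/8)*(-36))*(-2*6) = (((½)*(⅛))*(-36))*(-12) = ((1/16)*(-36))*(-12) = -9/4*(-12) = 27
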